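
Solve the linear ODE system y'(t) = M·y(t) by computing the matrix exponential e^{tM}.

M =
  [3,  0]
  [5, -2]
e^{tM} =
  [exp(3*t), 0]
  [exp(3*t) - exp(-2*t), exp(-2*t)]

Strategy: write M = P · J · P⁻¹ where J is a Jordan canonical form, so e^{tM} = P · e^{tJ} · P⁻¹, and e^{tJ} can be computed block-by-block.

M has Jordan form
J =
  [-2, 0]
  [ 0, 3]
(up to reordering of blocks).

Per-block formulas:
  For a 1×1 block at λ = -2: exp(t · [-2]) = [e^(-2t)].
  For a 1×1 block at λ = 3: exp(t · [3]) = [e^(3t)].

After assembling e^{tJ} and conjugating by P, we get:

e^{tM} =
  [exp(3*t), 0]
  [exp(3*t) - exp(-2*t), exp(-2*t)]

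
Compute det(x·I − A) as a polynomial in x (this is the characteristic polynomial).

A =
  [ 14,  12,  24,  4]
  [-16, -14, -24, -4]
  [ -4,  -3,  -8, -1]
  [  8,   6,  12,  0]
x^4 + 8*x^3 + 24*x^2 + 32*x + 16

Expanding det(x·I − A) (e.g. by cofactor expansion or by noting that A is similar to its Jordan form J, which has the same characteristic polynomial as A) gives
  χ_A(x) = x^4 + 8*x^3 + 24*x^2 + 32*x + 16
which factors as (x + 2)^4. The eigenvalues (with algebraic multiplicities) are λ = -2 with multiplicity 4.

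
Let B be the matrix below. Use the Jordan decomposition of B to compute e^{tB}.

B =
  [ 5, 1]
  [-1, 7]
e^{tB} =
  [-t*exp(6*t) + exp(6*t), t*exp(6*t)]
  [-t*exp(6*t), t*exp(6*t) + exp(6*t)]

Strategy: write B = P · J · P⁻¹ where J is a Jordan canonical form, so e^{tB} = P · e^{tJ} · P⁻¹, and e^{tJ} can be computed block-by-block.

B has Jordan form
J =
  [6, 1]
  [0, 6]
(up to reordering of blocks).

Per-block formulas:
  For a 2×2 Jordan block J_2(6): exp(t · J_2(6)) = e^(6t)·(I + t·N), where N is the 2×2 nilpotent shift.

After assembling e^{tJ} and conjugating by P, we get:

e^{tB} =
  [-t*exp(6*t) + exp(6*t), t*exp(6*t)]
  [-t*exp(6*t), t*exp(6*t) + exp(6*t)]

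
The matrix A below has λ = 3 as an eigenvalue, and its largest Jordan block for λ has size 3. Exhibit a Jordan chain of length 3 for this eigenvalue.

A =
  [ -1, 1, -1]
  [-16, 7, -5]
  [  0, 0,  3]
A Jordan chain for λ = 3 of length 3:
v_1 = (-1, -4, 0)ᵀ
v_2 = (-1, -5, 0)ᵀ
v_3 = (0, 0, 1)ᵀ

Let N = A − (3)·I. We want v_3 with N^3 v_3 = 0 but N^2 v_3 ≠ 0; then v_{j-1} := N · v_j for j = 3, …, 2.

Pick v_3 = (0, 0, 1)ᵀ.
Then v_2 = N · v_3 = (-1, -5, 0)ᵀ.
Then v_1 = N · v_2 = (-1, -4, 0)ᵀ.

Sanity check: (A − (3)·I) v_1 = (0, 0, 0)ᵀ = 0. ✓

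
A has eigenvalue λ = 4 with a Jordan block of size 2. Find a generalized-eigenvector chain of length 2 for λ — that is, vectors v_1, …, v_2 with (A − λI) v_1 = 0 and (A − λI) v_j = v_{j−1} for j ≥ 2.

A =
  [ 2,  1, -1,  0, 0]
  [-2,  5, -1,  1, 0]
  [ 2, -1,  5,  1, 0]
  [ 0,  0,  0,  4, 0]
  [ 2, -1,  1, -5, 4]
A Jordan chain for λ = 4 of length 2:
v_1 = (-2, -2, 2, 0, 2)ᵀ
v_2 = (1, 0, 0, 0, 0)ᵀ

Let N = A − (4)·I. We want v_2 with N^2 v_2 = 0 but N^1 v_2 ≠ 0; then v_{j-1} := N · v_j for j = 2, …, 2.

Pick v_2 = (1, 0, 0, 0, 0)ᵀ.
Then v_1 = N · v_2 = (-2, -2, 2, 0, 2)ᵀ.

Sanity check: (A − (4)·I) v_1 = (0, 0, 0, 0, 0)ᵀ = 0. ✓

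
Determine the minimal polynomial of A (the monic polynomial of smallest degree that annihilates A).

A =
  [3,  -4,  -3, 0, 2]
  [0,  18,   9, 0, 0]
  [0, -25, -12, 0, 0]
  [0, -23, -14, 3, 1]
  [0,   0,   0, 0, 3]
x^3 - 9*x^2 + 27*x - 27

The characteristic polynomial is χ_A(x) = (x - 3)^5, so the eigenvalues are known. The minimal polynomial is
  m_A(x) = Π_λ (x − λ)^{k_λ}
where k_λ is the size of the *largest* Jordan block for λ (equivalently, the smallest k with (A − λI)^k v = 0 for every generalised eigenvector v of λ).

  λ = 3: largest Jordan block has size 3, contributing (x − 3)^3

So m_A(x) = (x - 3)^3 = x^3 - 9*x^2 + 27*x - 27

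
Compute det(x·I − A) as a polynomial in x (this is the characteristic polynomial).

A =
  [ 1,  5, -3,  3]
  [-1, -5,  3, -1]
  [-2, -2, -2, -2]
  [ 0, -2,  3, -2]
x^4 + 8*x^3 + 24*x^2 + 32*x + 16

Expanding det(x·I − A) (e.g. by cofactor expansion or by noting that A is similar to its Jordan form J, which has the same characteristic polynomial as A) gives
  χ_A(x) = x^4 + 8*x^3 + 24*x^2 + 32*x + 16
which factors as (x + 2)^4. The eigenvalues (with algebraic multiplicities) are λ = -2 with multiplicity 4.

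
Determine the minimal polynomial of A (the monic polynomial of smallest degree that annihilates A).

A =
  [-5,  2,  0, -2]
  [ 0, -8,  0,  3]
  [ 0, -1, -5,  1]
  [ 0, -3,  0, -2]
x^2 + 10*x + 25

The characteristic polynomial is χ_A(x) = (x + 5)^4, so the eigenvalues are known. The minimal polynomial is
  m_A(x) = Π_λ (x − λ)^{k_λ}
where k_λ is the size of the *largest* Jordan block for λ (equivalently, the smallest k with (A − λI)^k v = 0 for every generalised eigenvector v of λ).

  λ = -5: largest Jordan block has size 2, contributing (x + 5)^2

So m_A(x) = (x + 5)^2 = x^2 + 10*x + 25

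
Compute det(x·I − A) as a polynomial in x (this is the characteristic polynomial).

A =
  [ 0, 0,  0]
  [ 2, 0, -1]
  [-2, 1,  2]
x^3 - 2*x^2 + x

Expanding det(x·I − A) (e.g. by cofactor expansion or by noting that A is similar to its Jordan form J, which has the same characteristic polynomial as A) gives
  χ_A(x) = x^3 - 2*x^2 + x
which factors as x*(x - 1)^2. The eigenvalues (with algebraic multiplicities) are λ = 0 with multiplicity 1, λ = 1 with multiplicity 2.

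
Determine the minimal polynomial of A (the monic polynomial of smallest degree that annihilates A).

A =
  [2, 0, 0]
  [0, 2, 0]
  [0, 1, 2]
x^2 - 4*x + 4

The characteristic polynomial is χ_A(x) = (x - 2)^3, so the eigenvalues are known. The minimal polynomial is
  m_A(x) = Π_λ (x − λ)^{k_λ}
where k_λ is the size of the *largest* Jordan block for λ (equivalently, the smallest k with (A − λI)^k v = 0 for every generalised eigenvector v of λ).

  λ = 2: largest Jordan block has size 2, contributing (x − 2)^2

So m_A(x) = (x - 2)^2 = x^2 - 4*x + 4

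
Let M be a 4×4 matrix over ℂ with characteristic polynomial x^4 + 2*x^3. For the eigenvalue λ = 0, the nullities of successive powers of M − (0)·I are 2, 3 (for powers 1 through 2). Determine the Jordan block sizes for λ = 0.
Block sizes for λ = 0: [2, 1]

From the dimensions of kernels of powers, the number of Jordan blocks of size at least j is d_j − d_{j−1} where d_j = dim ker(N^j) (with d_0 = 0). Computing the differences gives [2, 1].
The number of blocks of size exactly k is (#blocks of size ≥ k) − (#blocks of size ≥ k + 1), so the partition is: 1 block(s) of size 1, 1 block(s) of size 2.
In nonincreasing order the block sizes are [2, 1].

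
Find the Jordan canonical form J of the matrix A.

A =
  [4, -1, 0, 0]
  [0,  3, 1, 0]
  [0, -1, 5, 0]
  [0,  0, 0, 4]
J_3(4) ⊕ J_1(4)

The characteristic polynomial is
  det(x·I − A) = x^4 - 16*x^3 + 96*x^2 - 256*x + 256 = (x - 4)^4

Eigenvalues and multiplicities (the geometric multiplicity of λ is n − rank(A − λI), which equals the number of Jordan blocks for λ):
  λ = 4: algebraic multiplicity = 4, geometric multiplicity = 2

Determining the block sizes for each eigenvalue:
  λ = 4: with am = 4 and gm = 2, the partition is not yet determined (e.g. several partitions of 4 into 2 parts exist). Let N = A − (4)·I. Computing rank(N^1) = 2, rank(N^2) = 1, rank(N^3) = 0; the number of blocks of size ≥ j is rank(N^{j−1}) − rank(N^j), giving [2, 1, 1]. So we have 1 block(s) of size 3, 1 block(s) of size 1 → block sizes [3, 1]

Assembling the blocks gives a Jordan form
J =
  [4, 1, 0, 0]
  [0, 4, 1, 0]
  [0, 0, 4, 0]
  [0, 0, 0, 4]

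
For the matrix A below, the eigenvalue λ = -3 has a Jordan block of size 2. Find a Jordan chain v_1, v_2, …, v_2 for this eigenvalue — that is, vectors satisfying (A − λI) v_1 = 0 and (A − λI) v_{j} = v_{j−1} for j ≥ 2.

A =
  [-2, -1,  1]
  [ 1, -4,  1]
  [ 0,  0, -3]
A Jordan chain for λ = -3 of length 2:
v_1 = (1, 1, 0)ᵀ
v_2 = (1, 0, 0)ᵀ

Let N = A − (-3)·I. We want v_2 with N^2 v_2 = 0 but N^1 v_2 ≠ 0; then v_{j-1} := N · v_j for j = 2, …, 2.

Pick v_2 = (1, 0, 0)ᵀ.
Then v_1 = N · v_2 = (1, 1, 0)ᵀ.

Sanity check: (A − (-3)·I) v_1 = (0, 0, 0)ᵀ = 0. ✓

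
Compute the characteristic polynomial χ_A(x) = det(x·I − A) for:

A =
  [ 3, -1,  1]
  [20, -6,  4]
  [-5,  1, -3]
x^3 + 6*x^2 + 12*x + 8

Expanding det(x·I − A) (e.g. by cofactor expansion or by noting that A is similar to its Jordan form J, which has the same characteristic polynomial as A) gives
  χ_A(x) = x^3 + 6*x^2 + 12*x + 8
which factors as (x + 2)^3. The eigenvalues (with algebraic multiplicities) are λ = -2 with multiplicity 3.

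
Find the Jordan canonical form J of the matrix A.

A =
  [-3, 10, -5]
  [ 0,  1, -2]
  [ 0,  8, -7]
J_2(-3) ⊕ J_1(-3)

The characteristic polynomial is
  det(x·I − A) = x^3 + 9*x^2 + 27*x + 27 = (x + 3)^3

Eigenvalues and multiplicities (the geometric multiplicity of λ is n − rank(A − λI), which equals the number of Jordan blocks for λ):
  λ = -3: algebraic multiplicity = 3, geometric multiplicity = 2

Determining the block sizes for each eigenvalue:
  λ = -3: 2 blocks summing to 3 forces exactly one block of size 2 and the rest size 1 → block sizes [2, 1]

Assembling the blocks gives a Jordan form
J =
  [-3,  1,  0]
  [ 0, -3,  0]
  [ 0,  0, -3]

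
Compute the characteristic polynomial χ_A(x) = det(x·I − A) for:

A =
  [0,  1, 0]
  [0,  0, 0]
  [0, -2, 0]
x^3

Expanding det(x·I − A) (e.g. by cofactor expansion or by noting that A is similar to its Jordan form J, which has the same characteristic polynomial as A) gives
  χ_A(x) = x^3
which factors as x^3. The eigenvalues (with algebraic multiplicities) are λ = 0 with multiplicity 3.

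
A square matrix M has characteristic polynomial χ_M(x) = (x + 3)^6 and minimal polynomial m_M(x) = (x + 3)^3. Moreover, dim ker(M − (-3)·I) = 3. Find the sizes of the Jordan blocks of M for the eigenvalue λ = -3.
Block sizes for λ = -3: [3, 2, 1]

Step 1 — from the characteristic polynomial, algebraic multiplicity of λ = -3 is 6. From dim ker(M − (-3)·I) = 3, there are exactly 3 Jordan blocks for λ = -3.
Step 2 — from the minimal polynomial, the factor (x + 3)^3 tells us the largest block for λ = -3 has size 3.
Step 3 — with total size 6, 3 blocks, and largest block 3, the block sizes (in nonincreasing order) are [3, 2, 1].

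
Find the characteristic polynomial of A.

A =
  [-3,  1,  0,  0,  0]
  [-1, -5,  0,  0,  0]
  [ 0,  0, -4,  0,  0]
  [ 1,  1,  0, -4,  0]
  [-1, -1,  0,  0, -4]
x^5 + 20*x^4 + 160*x^3 + 640*x^2 + 1280*x + 1024

Expanding det(x·I − A) (e.g. by cofactor expansion or by noting that A is similar to its Jordan form J, which has the same characteristic polynomial as A) gives
  χ_A(x) = x^5 + 20*x^4 + 160*x^3 + 640*x^2 + 1280*x + 1024
which factors as (x + 4)^5. The eigenvalues (with algebraic multiplicities) are λ = -4 with multiplicity 5.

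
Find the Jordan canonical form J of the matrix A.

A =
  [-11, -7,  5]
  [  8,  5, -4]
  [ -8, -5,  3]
J_3(-1)

The characteristic polynomial is
  det(x·I − A) = x^3 + 3*x^2 + 3*x + 1 = (x + 1)^3

Eigenvalues and multiplicities (the geometric multiplicity of λ is n − rank(A − λI), which equals the number of Jordan blocks for λ):
  λ = -1: algebraic multiplicity = 3, geometric multiplicity = 1

Determining the block sizes for each eigenvalue:
  λ = -1: one block (gm = 1), so the single block has size am = 3 → block sizes [3]

Assembling the blocks gives a Jordan form
J =
  [-1,  1,  0]
  [ 0, -1,  1]
  [ 0,  0, -1]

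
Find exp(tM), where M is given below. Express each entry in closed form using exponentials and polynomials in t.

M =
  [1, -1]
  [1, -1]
e^{tM} =
  [t + 1, -t]
  [t, 1 - t]

Strategy: write M = P · J · P⁻¹ where J is a Jordan canonical form, so e^{tM} = P · e^{tJ} · P⁻¹, and e^{tJ} can be computed block-by-block.

M has Jordan form
J =
  [0, 1]
  [0, 0]
(up to reordering of blocks).

Per-block formulas:
  For a 2×2 Jordan block J_2(0): exp(t · J_2(0)) = e^(0t)·(I + t·N), where N is the 2×2 nilpotent shift.

After assembling e^{tJ} and conjugating by P, we get:

e^{tM} =
  [t + 1, -t]
  [t, 1 - t]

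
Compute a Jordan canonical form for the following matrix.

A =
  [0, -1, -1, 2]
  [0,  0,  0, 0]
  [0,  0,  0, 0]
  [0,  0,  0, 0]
J_2(0) ⊕ J_1(0) ⊕ J_1(0)

The characteristic polynomial is
  det(x·I − A) = x^4

Eigenvalues and multiplicities (the geometric multiplicity of λ is n − rank(A − λI), which equals the number of Jordan blocks for λ):
  λ = 0: algebraic multiplicity = 4, geometric multiplicity = 3

Determining the block sizes for each eigenvalue:
  λ = 0: 3 blocks summing to 4 forces exactly one block of size 2 and the rest size 1 → block sizes [2, 1, 1]

Assembling the blocks gives a Jordan form
J =
  [0, 1, 0, 0]
  [0, 0, 0, 0]
  [0, 0, 0, 0]
  [0, 0, 0, 0]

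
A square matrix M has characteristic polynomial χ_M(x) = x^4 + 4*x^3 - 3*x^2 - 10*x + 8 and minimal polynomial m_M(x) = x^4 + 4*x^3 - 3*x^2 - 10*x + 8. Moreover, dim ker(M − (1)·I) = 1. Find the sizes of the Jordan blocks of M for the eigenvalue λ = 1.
Block sizes for λ = 1: [2]

Step 1 — from the characteristic polynomial, algebraic multiplicity of λ = 1 is 2. From dim ker(M − (1)·I) = 1, there are exactly 1 Jordan blocks for λ = 1.
Step 2 — from the minimal polynomial, the factor (x − 1)^2 tells us the largest block for λ = 1 has size 2.
Step 3 — with total size 2, 1 blocks, and largest block 2, the block sizes (in nonincreasing order) are [2].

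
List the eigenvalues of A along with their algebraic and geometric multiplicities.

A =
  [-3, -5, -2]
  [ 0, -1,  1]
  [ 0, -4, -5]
λ = -3: alg = 3, geom = 1

Step 1 — factor the characteristic polynomial to read off the algebraic multiplicities:
  χ_A(x) = (x + 3)^3

Step 2 — compute geometric multiplicities via the rank-nullity identity g(λ) = n − rank(A − λI):
  rank(A − (-3)·I) = 2, so dim ker(A − (-3)·I) = n − 2 = 1

Summary:
  λ = -3: algebraic multiplicity = 3, geometric multiplicity = 1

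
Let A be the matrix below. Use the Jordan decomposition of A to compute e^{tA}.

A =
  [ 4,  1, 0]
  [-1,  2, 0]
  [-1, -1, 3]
e^{tA} =
  [t*exp(3*t) + exp(3*t), t*exp(3*t), 0]
  [-t*exp(3*t), -t*exp(3*t) + exp(3*t), 0]
  [-t*exp(3*t), -t*exp(3*t), exp(3*t)]

Strategy: write A = P · J · P⁻¹ where J is a Jordan canonical form, so e^{tA} = P · e^{tJ} · P⁻¹, and e^{tJ} can be computed block-by-block.

A has Jordan form
J =
  [3, 1, 0]
  [0, 3, 0]
  [0, 0, 3]
(up to reordering of blocks).

Per-block formulas:
  For a 2×2 Jordan block J_2(3): exp(t · J_2(3)) = e^(3t)·(I + t·N), where N is the 2×2 nilpotent shift.
  For a 1×1 block at λ = 3: exp(t · [3]) = [e^(3t)].

After assembling e^{tJ} and conjugating by P, we get:

e^{tA} =
  [t*exp(3*t) + exp(3*t), t*exp(3*t), 0]
  [-t*exp(3*t), -t*exp(3*t) + exp(3*t), 0]
  [-t*exp(3*t), -t*exp(3*t), exp(3*t)]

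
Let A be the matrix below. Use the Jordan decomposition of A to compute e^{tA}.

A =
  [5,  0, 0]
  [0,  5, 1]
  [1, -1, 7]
e^{tA} =
  [exp(5*t), 0, 0]
  [t*exp(6*t) - exp(6*t) + exp(5*t), -t*exp(6*t) + exp(6*t), t*exp(6*t)]
  [t*exp(6*t), -t*exp(6*t), t*exp(6*t) + exp(6*t)]

Strategy: write A = P · J · P⁻¹ where J is a Jordan canonical form, so e^{tA} = P · e^{tJ} · P⁻¹, and e^{tJ} can be computed block-by-block.

A has Jordan form
J =
  [5, 0, 0]
  [0, 6, 1]
  [0, 0, 6]
(up to reordering of blocks).

Per-block formulas:
  For a 2×2 Jordan block J_2(6): exp(t · J_2(6)) = e^(6t)·(I + t·N), where N is the 2×2 nilpotent shift.
  For a 1×1 block at λ = 5: exp(t · [5]) = [e^(5t)].

After assembling e^{tJ} and conjugating by P, we get:

e^{tA} =
  [exp(5*t), 0, 0]
  [t*exp(6*t) - exp(6*t) + exp(5*t), -t*exp(6*t) + exp(6*t), t*exp(6*t)]
  [t*exp(6*t), -t*exp(6*t), t*exp(6*t) + exp(6*t)]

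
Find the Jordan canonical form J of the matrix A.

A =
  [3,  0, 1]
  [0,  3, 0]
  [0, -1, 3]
J_3(3)

The characteristic polynomial is
  det(x·I − A) = x^3 - 9*x^2 + 27*x - 27 = (x - 3)^3

Eigenvalues and multiplicities (the geometric multiplicity of λ is n − rank(A − λI), which equals the number of Jordan blocks for λ):
  λ = 3: algebraic multiplicity = 3, geometric multiplicity = 1

Determining the block sizes for each eigenvalue:
  λ = 3: one block (gm = 1), so the single block has size am = 3 → block sizes [3]

Assembling the blocks gives a Jordan form
J =
  [3, 1, 0]
  [0, 3, 1]
  [0, 0, 3]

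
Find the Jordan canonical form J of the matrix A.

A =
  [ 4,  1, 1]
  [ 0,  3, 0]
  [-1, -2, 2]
J_3(3)

The characteristic polynomial is
  det(x·I − A) = x^3 - 9*x^2 + 27*x - 27 = (x - 3)^3

Eigenvalues and multiplicities (the geometric multiplicity of λ is n − rank(A − λI), which equals the number of Jordan blocks for λ):
  λ = 3: algebraic multiplicity = 3, geometric multiplicity = 1

Determining the block sizes for each eigenvalue:
  λ = 3: one block (gm = 1), so the single block has size am = 3 → block sizes [3]

Assembling the blocks gives a Jordan form
J =
  [3, 1, 0]
  [0, 3, 1]
  [0, 0, 3]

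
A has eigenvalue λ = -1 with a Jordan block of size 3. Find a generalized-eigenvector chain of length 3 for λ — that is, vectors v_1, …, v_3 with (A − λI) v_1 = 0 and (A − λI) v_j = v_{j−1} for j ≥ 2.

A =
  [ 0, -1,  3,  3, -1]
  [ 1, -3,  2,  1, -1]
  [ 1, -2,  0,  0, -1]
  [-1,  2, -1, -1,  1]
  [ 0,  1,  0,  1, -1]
A Jordan chain for λ = -1 of length 3:
v_1 = (1, 0, 0, 0, 1)ᵀ
v_2 = (3, 2, 1, -1, 0)ᵀ
v_3 = (0, 0, 1, 0, 0)ᵀ

Let N = A − (-1)·I. We want v_3 with N^3 v_3 = 0 but N^2 v_3 ≠ 0; then v_{j-1} := N · v_j for j = 3, …, 2.

Pick v_3 = (0, 0, 1, 0, 0)ᵀ.
Then v_2 = N · v_3 = (3, 2, 1, -1, 0)ᵀ.
Then v_1 = N · v_2 = (1, 0, 0, 0, 1)ᵀ.

Sanity check: (A − (-1)·I) v_1 = (0, 0, 0, 0, 0)ᵀ = 0. ✓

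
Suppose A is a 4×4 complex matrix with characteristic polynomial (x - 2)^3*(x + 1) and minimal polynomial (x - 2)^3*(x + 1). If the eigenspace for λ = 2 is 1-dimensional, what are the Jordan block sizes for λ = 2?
Block sizes for λ = 2: [3]

Step 1 — from the characteristic polynomial, algebraic multiplicity of λ = 2 is 3. From dim ker(A − (2)·I) = 1, there are exactly 1 Jordan blocks for λ = 2.
Step 2 — from the minimal polynomial, the factor (x − 2)^3 tells us the largest block for λ = 2 has size 3.
Step 3 — with total size 3, 1 blocks, and largest block 3, the block sizes (in nonincreasing order) are [3].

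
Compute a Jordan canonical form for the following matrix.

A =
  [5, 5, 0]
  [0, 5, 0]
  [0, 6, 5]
J_2(5) ⊕ J_1(5)

The characteristic polynomial is
  det(x·I − A) = x^3 - 15*x^2 + 75*x - 125 = (x - 5)^3

Eigenvalues and multiplicities (the geometric multiplicity of λ is n − rank(A − λI), which equals the number of Jordan blocks for λ):
  λ = 5: algebraic multiplicity = 3, geometric multiplicity = 2

Determining the block sizes for each eigenvalue:
  λ = 5: 2 blocks summing to 3 forces exactly one block of size 2 and the rest size 1 → block sizes [2, 1]

Assembling the blocks gives a Jordan form
J =
  [5, 1, 0]
  [0, 5, 0]
  [0, 0, 5]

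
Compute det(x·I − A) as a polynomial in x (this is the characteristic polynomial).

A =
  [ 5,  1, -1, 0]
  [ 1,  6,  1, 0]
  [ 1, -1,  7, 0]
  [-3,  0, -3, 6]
x^4 - 24*x^3 + 216*x^2 - 864*x + 1296

Expanding det(x·I − A) (e.g. by cofactor expansion or by noting that A is similar to its Jordan form J, which has the same characteristic polynomial as A) gives
  χ_A(x) = x^4 - 24*x^3 + 216*x^2 - 864*x + 1296
which factors as (x - 6)^4. The eigenvalues (with algebraic multiplicities) are λ = 6 with multiplicity 4.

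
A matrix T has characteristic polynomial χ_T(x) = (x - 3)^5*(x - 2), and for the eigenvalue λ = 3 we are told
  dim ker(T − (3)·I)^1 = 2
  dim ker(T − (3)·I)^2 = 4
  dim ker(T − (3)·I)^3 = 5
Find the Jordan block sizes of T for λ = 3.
Block sizes for λ = 3: [3, 2]

From the dimensions of kernels of powers, the number of Jordan blocks of size at least j is d_j − d_{j−1} where d_j = dim ker(N^j) (with d_0 = 0). Computing the differences gives [2, 2, 1].
The number of blocks of size exactly k is (#blocks of size ≥ k) − (#blocks of size ≥ k + 1), so the partition is: 1 block(s) of size 2, 1 block(s) of size 3.
In nonincreasing order the block sizes are [3, 2].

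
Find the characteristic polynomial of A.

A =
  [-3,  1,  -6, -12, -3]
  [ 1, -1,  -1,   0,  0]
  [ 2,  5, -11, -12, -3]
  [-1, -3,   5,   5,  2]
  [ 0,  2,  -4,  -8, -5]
x^5 + 15*x^4 + 90*x^3 + 270*x^2 + 405*x + 243

Expanding det(x·I − A) (e.g. by cofactor expansion or by noting that A is similar to its Jordan form J, which has the same characteristic polynomial as A) gives
  χ_A(x) = x^5 + 15*x^4 + 90*x^3 + 270*x^2 + 405*x + 243
which factors as (x + 3)^5. The eigenvalues (with algebraic multiplicities) are λ = -3 with multiplicity 5.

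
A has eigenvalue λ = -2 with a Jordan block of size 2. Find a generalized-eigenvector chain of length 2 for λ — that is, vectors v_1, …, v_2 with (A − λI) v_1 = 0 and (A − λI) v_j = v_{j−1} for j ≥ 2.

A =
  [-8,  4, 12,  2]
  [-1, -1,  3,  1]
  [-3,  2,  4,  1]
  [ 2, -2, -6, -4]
A Jordan chain for λ = -2 of length 2:
v_1 = (2, 1, 1, -2)ᵀ
v_2 = (1, 2, 0, 0)ᵀ

Let N = A − (-2)·I. We want v_2 with N^2 v_2 = 0 but N^1 v_2 ≠ 0; then v_{j-1} := N · v_j for j = 2, …, 2.

Pick v_2 = (1, 2, 0, 0)ᵀ.
Then v_1 = N · v_2 = (2, 1, 1, -2)ᵀ.

Sanity check: (A − (-2)·I) v_1 = (0, 0, 0, 0)ᵀ = 0. ✓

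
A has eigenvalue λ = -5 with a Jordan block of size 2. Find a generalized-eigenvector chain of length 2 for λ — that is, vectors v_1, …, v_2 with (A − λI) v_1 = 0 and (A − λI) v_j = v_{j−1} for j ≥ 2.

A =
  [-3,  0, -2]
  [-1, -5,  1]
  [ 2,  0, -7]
A Jordan chain for λ = -5 of length 2:
v_1 = (2, -1, 2)ᵀ
v_2 = (1, 0, 0)ᵀ

Let N = A − (-5)·I. We want v_2 with N^2 v_2 = 0 but N^1 v_2 ≠ 0; then v_{j-1} := N · v_j for j = 2, …, 2.

Pick v_2 = (1, 0, 0)ᵀ.
Then v_1 = N · v_2 = (2, -1, 2)ᵀ.

Sanity check: (A − (-5)·I) v_1 = (0, 0, 0)ᵀ = 0. ✓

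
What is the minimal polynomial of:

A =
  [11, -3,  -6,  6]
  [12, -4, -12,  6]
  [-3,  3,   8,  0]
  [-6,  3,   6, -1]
x^2 - 7*x + 10

The characteristic polynomial is χ_A(x) = (x - 5)^2*(x - 2)^2, so the eigenvalues are known. The minimal polynomial is
  m_A(x) = Π_λ (x − λ)^{k_λ}
where k_λ is the size of the *largest* Jordan block for λ (equivalently, the smallest k with (A − λI)^k v = 0 for every generalised eigenvector v of λ).

  λ = 2: largest Jordan block has size 1, contributing (x − 2)
  λ = 5: largest Jordan block has size 1, contributing (x − 5)

So m_A(x) = (x - 5)*(x - 2) = x^2 - 7*x + 10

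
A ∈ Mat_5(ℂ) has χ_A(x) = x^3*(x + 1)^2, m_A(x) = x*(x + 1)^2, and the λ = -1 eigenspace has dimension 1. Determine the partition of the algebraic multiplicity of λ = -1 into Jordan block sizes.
Block sizes for λ = -1: [2]

Step 1 — from the characteristic polynomial, algebraic multiplicity of λ = -1 is 2. From dim ker(A − (-1)·I) = 1, there are exactly 1 Jordan blocks for λ = -1.
Step 2 — from the minimal polynomial, the factor (x + 1)^2 tells us the largest block for λ = -1 has size 2.
Step 3 — with total size 2, 1 blocks, and largest block 2, the block sizes (in nonincreasing order) are [2].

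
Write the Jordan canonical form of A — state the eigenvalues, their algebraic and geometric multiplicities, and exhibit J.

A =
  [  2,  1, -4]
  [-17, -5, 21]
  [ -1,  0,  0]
J_3(-1)

The characteristic polynomial is
  det(x·I − A) = x^3 + 3*x^2 + 3*x + 1 = (x + 1)^3

Eigenvalues and multiplicities (the geometric multiplicity of λ is n − rank(A − λI), which equals the number of Jordan blocks for λ):
  λ = -1: algebraic multiplicity = 3, geometric multiplicity = 1

Determining the block sizes for each eigenvalue:
  λ = -1: one block (gm = 1), so the single block has size am = 3 → block sizes [3]

Assembling the blocks gives a Jordan form
J =
  [-1,  1,  0]
  [ 0, -1,  1]
  [ 0,  0, -1]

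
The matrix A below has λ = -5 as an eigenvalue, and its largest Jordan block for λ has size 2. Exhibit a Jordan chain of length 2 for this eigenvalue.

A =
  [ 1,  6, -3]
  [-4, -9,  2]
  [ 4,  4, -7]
A Jordan chain for λ = -5 of length 2:
v_1 = (6, -4, 4)ᵀ
v_2 = (1, 0, 0)ᵀ

Let N = A − (-5)·I. We want v_2 with N^2 v_2 = 0 but N^1 v_2 ≠ 0; then v_{j-1} := N · v_j for j = 2, …, 2.

Pick v_2 = (1, 0, 0)ᵀ.
Then v_1 = N · v_2 = (6, -4, 4)ᵀ.

Sanity check: (A − (-5)·I) v_1 = (0, 0, 0)ᵀ = 0. ✓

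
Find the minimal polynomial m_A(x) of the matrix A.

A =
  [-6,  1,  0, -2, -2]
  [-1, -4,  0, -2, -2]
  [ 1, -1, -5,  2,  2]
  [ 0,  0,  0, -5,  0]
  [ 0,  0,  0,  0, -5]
x^2 + 10*x + 25

The characteristic polynomial is χ_A(x) = (x + 5)^5, so the eigenvalues are known. The minimal polynomial is
  m_A(x) = Π_λ (x − λ)^{k_λ}
where k_λ is the size of the *largest* Jordan block for λ (equivalently, the smallest k with (A − λI)^k v = 0 for every generalised eigenvector v of λ).

  λ = -5: largest Jordan block has size 2, contributing (x + 5)^2

So m_A(x) = (x + 5)^2 = x^2 + 10*x + 25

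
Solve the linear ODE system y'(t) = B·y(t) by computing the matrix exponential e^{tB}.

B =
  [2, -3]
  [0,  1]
e^{tB} =
  [exp(2*t), -3*exp(2*t) + 3*exp(t)]
  [0, exp(t)]

Strategy: write B = P · J · P⁻¹ where J is a Jordan canonical form, so e^{tB} = P · e^{tJ} · P⁻¹, and e^{tJ} can be computed block-by-block.

B has Jordan form
J =
  [1, 0]
  [0, 2]
(up to reordering of blocks).

Per-block formulas:
  For a 1×1 block at λ = 2: exp(t · [2]) = [e^(2t)].
  For a 1×1 block at λ = 1: exp(t · [1]) = [e^(1t)].

After assembling e^{tJ} and conjugating by P, we get:

e^{tB} =
  [exp(2*t), -3*exp(2*t) + 3*exp(t)]
  [0, exp(t)]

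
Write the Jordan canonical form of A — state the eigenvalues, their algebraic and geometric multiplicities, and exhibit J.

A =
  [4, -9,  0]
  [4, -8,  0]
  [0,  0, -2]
J_2(-2) ⊕ J_1(-2)

The characteristic polynomial is
  det(x·I − A) = x^3 + 6*x^2 + 12*x + 8 = (x + 2)^3

Eigenvalues and multiplicities (the geometric multiplicity of λ is n − rank(A − λI), which equals the number of Jordan blocks for λ):
  λ = -2: algebraic multiplicity = 3, geometric multiplicity = 2

Determining the block sizes for each eigenvalue:
  λ = -2: 2 blocks summing to 3 forces exactly one block of size 2 and the rest size 1 → block sizes [2, 1]

Assembling the blocks gives a Jordan form
J =
  [-2,  1,  0]
  [ 0, -2,  0]
  [ 0,  0, -2]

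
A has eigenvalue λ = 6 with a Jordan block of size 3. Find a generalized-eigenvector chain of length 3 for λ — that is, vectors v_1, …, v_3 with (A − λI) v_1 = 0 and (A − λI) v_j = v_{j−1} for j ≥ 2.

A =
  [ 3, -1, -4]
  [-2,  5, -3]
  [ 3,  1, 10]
A Jordan chain for λ = 6 of length 3:
v_1 = (-1, -1, 1)ᵀ
v_2 = (-3, -2, 3)ᵀ
v_3 = (1, 0, 0)ᵀ

Let N = A − (6)·I. We want v_3 with N^3 v_3 = 0 but N^2 v_3 ≠ 0; then v_{j-1} := N · v_j for j = 3, …, 2.

Pick v_3 = (1, 0, 0)ᵀ.
Then v_2 = N · v_3 = (-3, -2, 3)ᵀ.
Then v_1 = N · v_2 = (-1, -1, 1)ᵀ.

Sanity check: (A − (6)·I) v_1 = (0, 0, 0)ᵀ = 0. ✓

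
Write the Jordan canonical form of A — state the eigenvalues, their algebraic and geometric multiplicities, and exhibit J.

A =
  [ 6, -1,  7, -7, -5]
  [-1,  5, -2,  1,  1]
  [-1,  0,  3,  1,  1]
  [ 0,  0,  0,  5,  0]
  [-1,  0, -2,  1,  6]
J_3(5) ⊕ J_1(5) ⊕ J_1(5)

The characteristic polynomial is
  det(x·I − A) = x^5 - 25*x^4 + 250*x^3 - 1250*x^2 + 3125*x - 3125 = (x - 5)^5

Eigenvalues and multiplicities (the geometric multiplicity of λ is n − rank(A − λI), which equals the number of Jordan blocks for λ):
  λ = 5: algebraic multiplicity = 5, geometric multiplicity = 3

Determining the block sizes for each eigenvalue:
  λ = 5: with am = 5 and gm = 3, the partition is not yet determined (e.g. several partitions of 5 into 3 parts exist). Let N = A − (5)·I. Computing rank(N^1) = 2, rank(N^2) = 1, rank(N^3) = 0; the number of blocks of size ≥ j is rank(N^{j−1}) − rank(N^j), giving [3, 1, 1]. So we have 1 block(s) of size 3, 2 block(s) of size 1 → block sizes [3, 1, 1]

Assembling the blocks gives a Jordan form
J =
  [5, 1, 0, 0, 0]
  [0, 5, 1, 0, 0]
  [0, 0, 5, 0, 0]
  [0, 0, 0, 5, 0]
  [0, 0, 0, 0, 5]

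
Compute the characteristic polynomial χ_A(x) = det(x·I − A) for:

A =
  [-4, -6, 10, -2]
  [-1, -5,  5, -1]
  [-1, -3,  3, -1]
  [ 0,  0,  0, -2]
x^4 + 8*x^3 + 24*x^2 + 32*x + 16

Expanding det(x·I − A) (e.g. by cofactor expansion or by noting that A is similar to its Jordan form J, which has the same characteristic polynomial as A) gives
  χ_A(x) = x^4 + 8*x^3 + 24*x^2 + 32*x + 16
which factors as (x + 2)^4. The eigenvalues (with algebraic multiplicities) are λ = -2 with multiplicity 4.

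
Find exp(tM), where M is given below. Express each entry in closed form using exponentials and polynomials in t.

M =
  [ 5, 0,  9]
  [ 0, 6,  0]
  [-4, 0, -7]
e^{tM} =
  [6*t*exp(-t) + exp(-t), 0, 9*t*exp(-t)]
  [0, exp(6*t), 0]
  [-4*t*exp(-t), 0, -6*t*exp(-t) + exp(-t)]

Strategy: write M = P · J · P⁻¹ where J is a Jordan canonical form, so e^{tM} = P · e^{tJ} · P⁻¹, and e^{tJ} can be computed block-by-block.

M has Jordan form
J =
  [-1,  1, 0]
  [ 0, -1, 0]
  [ 0,  0, 6]
(up to reordering of blocks).

Per-block formulas:
  For a 1×1 block at λ = 6: exp(t · [6]) = [e^(6t)].
  For a 2×2 Jordan block J_2(-1): exp(t · J_2(-1)) = e^(-1t)·(I + t·N), where N is the 2×2 nilpotent shift.

After assembling e^{tJ} and conjugating by P, we get:

e^{tM} =
  [6*t*exp(-t) + exp(-t), 0, 9*t*exp(-t)]
  [0, exp(6*t), 0]
  [-4*t*exp(-t), 0, -6*t*exp(-t) + exp(-t)]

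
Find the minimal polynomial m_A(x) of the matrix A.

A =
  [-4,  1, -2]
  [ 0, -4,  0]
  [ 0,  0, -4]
x^2 + 8*x + 16

The characteristic polynomial is χ_A(x) = (x + 4)^3, so the eigenvalues are known. The minimal polynomial is
  m_A(x) = Π_λ (x − λ)^{k_λ}
where k_λ is the size of the *largest* Jordan block for λ (equivalently, the smallest k with (A − λI)^k v = 0 for every generalised eigenvector v of λ).

  λ = -4: largest Jordan block has size 2, contributing (x + 4)^2

So m_A(x) = (x + 4)^2 = x^2 + 8*x + 16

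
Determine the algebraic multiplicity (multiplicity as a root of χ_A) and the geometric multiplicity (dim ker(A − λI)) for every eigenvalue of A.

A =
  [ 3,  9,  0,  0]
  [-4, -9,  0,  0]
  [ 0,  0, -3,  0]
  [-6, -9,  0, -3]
λ = -3: alg = 4, geom = 3

Step 1 — factor the characteristic polynomial to read off the algebraic multiplicities:
  χ_A(x) = (x + 3)^4

Step 2 — compute geometric multiplicities via the rank-nullity identity g(λ) = n − rank(A − λI):
  rank(A − (-3)·I) = 1, so dim ker(A − (-3)·I) = n − 1 = 3

Summary:
  λ = -3: algebraic multiplicity = 4, geometric multiplicity = 3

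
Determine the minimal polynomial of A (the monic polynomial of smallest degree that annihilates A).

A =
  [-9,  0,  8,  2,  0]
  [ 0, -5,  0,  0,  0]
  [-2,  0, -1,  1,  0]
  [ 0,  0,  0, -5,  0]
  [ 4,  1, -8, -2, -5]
x^2 + 10*x + 25

The characteristic polynomial is χ_A(x) = (x + 5)^5, so the eigenvalues are known. The minimal polynomial is
  m_A(x) = Π_λ (x − λ)^{k_λ}
where k_λ is the size of the *largest* Jordan block for λ (equivalently, the smallest k with (A − λI)^k v = 0 for every generalised eigenvector v of λ).

  λ = -5: largest Jordan block has size 2, contributing (x + 5)^2

So m_A(x) = (x + 5)^2 = x^2 + 10*x + 25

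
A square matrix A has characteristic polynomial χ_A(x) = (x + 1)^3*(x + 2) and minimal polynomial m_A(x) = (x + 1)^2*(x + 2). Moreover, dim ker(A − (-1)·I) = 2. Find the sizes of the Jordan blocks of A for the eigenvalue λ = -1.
Block sizes for λ = -1: [2, 1]

Step 1 — from the characteristic polynomial, algebraic multiplicity of λ = -1 is 3. From dim ker(A − (-1)·I) = 2, there are exactly 2 Jordan blocks for λ = -1.
Step 2 — from the minimal polynomial, the factor (x + 1)^2 tells us the largest block for λ = -1 has size 2.
Step 3 — with total size 3, 2 blocks, and largest block 2, the block sizes (in nonincreasing order) are [2, 1].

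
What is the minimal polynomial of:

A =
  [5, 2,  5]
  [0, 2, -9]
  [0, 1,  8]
x^3 - 15*x^2 + 75*x - 125

The characteristic polynomial is χ_A(x) = (x - 5)^3, so the eigenvalues are known. The minimal polynomial is
  m_A(x) = Π_λ (x − λ)^{k_λ}
where k_λ is the size of the *largest* Jordan block for λ (equivalently, the smallest k with (A − λI)^k v = 0 for every generalised eigenvector v of λ).

  λ = 5: largest Jordan block has size 3, contributing (x − 5)^3

So m_A(x) = (x - 5)^3 = x^3 - 15*x^2 + 75*x - 125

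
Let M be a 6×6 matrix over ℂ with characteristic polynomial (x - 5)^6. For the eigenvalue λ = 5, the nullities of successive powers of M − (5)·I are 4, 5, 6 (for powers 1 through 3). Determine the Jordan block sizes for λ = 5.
Block sizes for λ = 5: [3, 1, 1, 1]

From the dimensions of kernels of powers, the number of Jordan blocks of size at least j is d_j − d_{j−1} where d_j = dim ker(N^j) (with d_0 = 0). Computing the differences gives [4, 1, 1].
The number of blocks of size exactly k is (#blocks of size ≥ k) − (#blocks of size ≥ k + 1), so the partition is: 3 block(s) of size 1, 1 block(s) of size 3.
In nonincreasing order the block sizes are [3, 1, 1, 1].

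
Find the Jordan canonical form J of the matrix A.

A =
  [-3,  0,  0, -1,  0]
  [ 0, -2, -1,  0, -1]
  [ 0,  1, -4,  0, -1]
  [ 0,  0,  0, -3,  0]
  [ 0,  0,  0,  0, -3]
J_2(-3) ⊕ J_2(-3) ⊕ J_1(-3)

The characteristic polynomial is
  det(x·I − A) = x^5 + 15*x^4 + 90*x^3 + 270*x^2 + 405*x + 243 = (x + 3)^5

Eigenvalues and multiplicities (the geometric multiplicity of λ is n − rank(A − λI), which equals the number of Jordan blocks for λ):
  λ = -3: algebraic multiplicity = 5, geometric multiplicity = 3

Determining the block sizes for each eigenvalue:
  λ = -3: with am = 5 and gm = 3, the partition is not yet determined (e.g. several partitions of 5 into 3 parts exist). Let N = A − (-3)·I. Computing rank(N^1) = 2, rank(N^2) = 0; the number of blocks of size ≥ j is rank(N^{j−1}) − rank(N^j), giving [3, 2]. So we have 2 block(s) of size 2, 1 block(s) of size 1 → block sizes [2, 2, 1]

Assembling the blocks gives a Jordan form
J =
  [-3,  1,  0,  0,  0]
  [ 0, -3,  0,  0,  0]
  [ 0,  0, -3,  1,  0]
  [ 0,  0,  0, -3,  0]
  [ 0,  0,  0,  0, -3]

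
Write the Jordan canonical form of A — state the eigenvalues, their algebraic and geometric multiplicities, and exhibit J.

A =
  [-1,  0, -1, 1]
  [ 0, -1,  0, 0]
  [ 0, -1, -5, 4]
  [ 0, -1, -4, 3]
J_2(-1) ⊕ J_2(-1)

The characteristic polynomial is
  det(x·I − A) = x^4 + 4*x^3 + 6*x^2 + 4*x + 1 = (x + 1)^4

Eigenvalues and multiplicities (the geometric multiplicity of λ is n − rank(A − λI), which equals the number of Jordan blocks for λ):
  λ = -1: algebraic multiplicity = 4, geometric multiplicity = 2

Determining the block sizes for each eigenvalue:
  λ = -1: with am = 4 and gm = 2, the partition is not yet determined (e.g. several partitions of 4 into 2 parts exist). Let N = A − (-1)·I. Computing rank(N^1) = 2, rank(N^2) = 0; the number of blocks of size ≥ j is rank(N^{j−1}) − rank(N^j), giving [2, 2]. So we have 2 block(s) of size 2 → block sizes [2, 2]

Assembling the blocks gives a Jordan form
J =
  [-1,  1,  0,  0]
  [ 0, -1,  0,  0]
  [ 0,  0, -1,  1]
  [ 0,  0,  0, -1]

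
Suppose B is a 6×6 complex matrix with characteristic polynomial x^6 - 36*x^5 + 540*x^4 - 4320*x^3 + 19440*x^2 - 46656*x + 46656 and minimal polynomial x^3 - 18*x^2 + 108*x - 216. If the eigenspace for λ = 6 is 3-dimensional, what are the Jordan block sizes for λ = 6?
Block sizes for λ = 6: [3, 2, 1]

Step 1 — from the characteristic polynomial, algebraic multiplicity of λ = 6 is 6. From dim ker(B − (6)·I) = 3, there are exactly 3 Jordan blocks for λ = 6.
Step 2 — from the minimal polynomial, the factor (x − 6)^3 tells us the largest block for λ = 6 has size 3.
Step 3 — with total size 6, 3 blocks, and largest block 3, the block sizes (in nonincreasing order) are [3, 2, 1].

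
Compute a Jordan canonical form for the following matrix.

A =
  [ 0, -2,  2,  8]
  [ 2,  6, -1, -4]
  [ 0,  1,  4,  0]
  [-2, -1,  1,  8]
J_1(4) ⊕ J_1(4) ⊕ J_2(5)

The characteristic polynomial is
  det(x·I − A) = x^4 - 18*x^3 + 121*x^2 - 360*x + 400 = (x - 5)^2*(x - 4)^2

Eigenvalues and multiplicities (the geometric multiplicity of λ is n − rank(A − λI), which equals the number of Jordan blocks for λ):
  λ = 4: algebraic multiplicity = 2, geometric multiplicity = 2
  λ = 5: algebraic multiplicity = 2, geometric multiplicity = 1

Determining the block sizes for each eigenvalue:
  λ = 4: gm = am = 2, so every block has size 1 → block sizes [1, 1]
  λ = 5: one block (gm = 1), so the single block has size am = 2 → block sizes [2]

Assembling the blocks gives a Jordan form
J =
  [4, 0, 0, 0]
  [0, 4, 0, 0]
  [0, 0, 5, 1]
  [0, 0, 0, 5]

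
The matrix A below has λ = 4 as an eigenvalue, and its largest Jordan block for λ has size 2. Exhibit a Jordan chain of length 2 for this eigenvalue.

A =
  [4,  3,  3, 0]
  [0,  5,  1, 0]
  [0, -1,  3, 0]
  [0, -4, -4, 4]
A Jordan chain for λ = 4 of length 2:
v_1 = (3, 1, -1, -4)ᵀ
v_2 = (0, 1, 0, 0)ᵀ

Let N = A − (4)·I. We want v_2 with N^2 v_2 = 0 but N^1 v_2 ≠ 0; then v_{j-1} := N · v_j for j = 2, …, 2.

Pick v_2 = (0, 1, 0, 0)ᵀ.
Then v_1 = N · v_2 = (3, 1, -1, -4)ᵀ.

Sanity check: (A − (4)·I) v_1 = (0, 0, 0, 0)ᵀ = 0. ✓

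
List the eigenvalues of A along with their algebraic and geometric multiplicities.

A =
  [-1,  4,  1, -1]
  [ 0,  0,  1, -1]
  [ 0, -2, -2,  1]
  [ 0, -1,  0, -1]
λ = -1: alg = 4, geom = 2

Step 1 — factor the characteristic polynomial to read off the algebraic multiplicities:
  χ_A(x) = (x + 1)^4

Step 2 — compute geometric multiplicities via the rank-nullity identity g(λ) = n − rank(A − λI):
  rank(A − (-1)·I) = 2, so dim ker(A − (-1)·I) = n − 2 = 2

Summary:
  λ = -1: algebraic multiplicity = 4, geometric multiplicity = 2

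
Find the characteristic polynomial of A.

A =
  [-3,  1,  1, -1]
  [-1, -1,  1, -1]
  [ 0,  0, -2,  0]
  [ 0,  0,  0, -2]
x^4 + 8*x^3 + 24*x^2 + 32*x + 16

Expanding det(x·I − A) (e.g. by cofactor expansion or by noting that A is similar to its Jordan form J, which has the same characteristic polynomial as A) gives
  χ_A(x) = x^4 + 8*x^3 + 24*x^2 + 32*x + 16
which factors as (x + 2)^4. The eigenvalues (with algebraic multiplicities) are λ = -2 with multiplicity 4.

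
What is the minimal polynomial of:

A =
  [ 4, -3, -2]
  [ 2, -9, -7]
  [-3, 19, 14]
x^3 - 9*x^2 + 27*x - 27

The characteristic polynomial is χ_A(x) = (x - 3)^3, so the eigenvalues are known. The minimal polynomial is
  m_A(x) = Π_λ (x − λ)^{k_λ}
where k_λ is the size of the *largest* Jordan block for λ (equivalently, the smallest k with (A − λI)^k v = 0 for every generalised eigenvector v of λ).

  λ = 3: largest Jordan block has size 3, contributing (x − 3)^3

So m_A(x) = (x - 3)^3 = x^3 - 9*x^2 + 27*x - 27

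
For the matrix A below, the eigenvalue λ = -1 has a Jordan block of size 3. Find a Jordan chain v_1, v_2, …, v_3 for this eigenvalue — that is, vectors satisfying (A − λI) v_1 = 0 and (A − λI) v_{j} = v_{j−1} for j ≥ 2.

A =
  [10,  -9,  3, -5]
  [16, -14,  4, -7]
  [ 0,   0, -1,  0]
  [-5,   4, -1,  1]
A Jordan chain for λ = -1 of length 3:
v_1 = (2, 3, 0, -1)ᵀ
v_2 = (11, 16, 0, -5)ᵀ
v_3 = (1, 0, 0, 0)ᵀ

Let N = A − (-1)·I. We want v_3 with N^3 v_3 = 0 but N^2 v_3 ≠ 0; then v_{j-1} := N · v_j for j = 3, …, 2.

Pick v_3 = (1, 0, 0, 0)ᵀ.
Then v_2 = N · v_3 = (11, 16, 0, -5)ᵀ.
Then v_1 = N · v_2 = (2, 3, 0, -1)ᵀ.

Sanity check: (A − (-1)·I) v_1 = (0, 0, 0, 0)ᵀ = 0. ✓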